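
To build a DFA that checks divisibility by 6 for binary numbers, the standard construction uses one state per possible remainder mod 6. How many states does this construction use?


Divisibility by 6 is tracked via the remainder mod 6: 0, 1, ..., 5
The construction assigns one state to each remainder
Number of remainders = 6

6


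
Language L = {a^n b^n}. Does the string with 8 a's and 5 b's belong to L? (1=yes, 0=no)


Language requires equal numbers of a's and b's
PDA pushes for each 'a', pops for each 'b'
Number of a's = 8
Number of b's = 5
8 != 5 -> Reject

0


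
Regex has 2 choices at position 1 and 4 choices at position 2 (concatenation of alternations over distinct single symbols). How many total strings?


First group: 2 alternatives
Second group: 4 alternatives
Concatenation: each choice from group 1 pairs with each from group 2
Total = 2 x 4 = 8

8


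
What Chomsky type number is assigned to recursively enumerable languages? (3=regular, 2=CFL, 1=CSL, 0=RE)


Chomsky hierarchy levels:
  Type 3: Regular (DFA/NFA/regex)
  Type 2: Context-free (PDA)
  Type 1: Context-sensitive
  Type 0: Recursively enumerable (TM)
'recursively enumerable' corresponds to Type 0

0


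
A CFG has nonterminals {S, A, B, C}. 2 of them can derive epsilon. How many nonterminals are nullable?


Nonterminals: {S, A, B, C}
A nonterminal is nullable if it can derive epsilon
Counting nullable nonterminals: 2
Total nullable = 2

2


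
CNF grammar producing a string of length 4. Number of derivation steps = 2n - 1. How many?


Chomsky Normal Form derivation:
String length n = 4
Each step either:
  - Splits a nonterminal into two (n-1 such steps)
  - Converts a nonterminal to terminal (n such steps)
Total = (n-1) + n = 2n - 1
= 2(4) - 1
= 8 - 1
= 7

7


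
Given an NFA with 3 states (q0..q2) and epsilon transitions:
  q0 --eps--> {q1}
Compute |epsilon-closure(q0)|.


Starting from q0
Initialize closure = {q0}
Follow epsilon from q0 -> add q1
Final closure: {q0, q1}
Size = 2

2


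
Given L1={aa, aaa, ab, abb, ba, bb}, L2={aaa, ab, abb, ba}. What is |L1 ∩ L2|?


L1 = {aa, aaa, ab, abb, ba, bb}
L2 = {aaa, ab, abb, ba}
Checking each string in L1 against L2:
  'aa': in L2? No
  'aaa': in L2? Yes
  'ab': in L2? Yes
  'abb': in L2? Yes
  'ba': in L2? Yes
  'bb': in L2? No
Intersection = {aaa, ab, abb, ba}
|L1 ∩ L2| = 4

4


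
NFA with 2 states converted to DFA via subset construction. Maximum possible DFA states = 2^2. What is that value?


NFA has 2 states
Subset construction: each DFA state = subset of NFA states
Maximum subsets = 2^2
2^2 = 4

4


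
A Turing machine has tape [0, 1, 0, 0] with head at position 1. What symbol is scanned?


Tape: [0, 1, 0, 0]
Positions: 0 1 2 3
Values:    0 1 0 0
Head at position 1
tape[1] = 1

1


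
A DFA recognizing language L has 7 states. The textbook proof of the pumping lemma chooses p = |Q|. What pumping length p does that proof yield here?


Pumping lemma for regular languages (standard proof):
Take p = |Q|, the number of DFA states.
Any string of length >= |Q| passes through |Q|+1 states while reading its first |Q| symbols,
so by pigeonhole some state repeats, giving the loop that can be pumped.
Here |Q| = 7
Therefore the proof uses p = 7

7


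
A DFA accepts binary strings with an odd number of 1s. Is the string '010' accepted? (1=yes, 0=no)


DFA has 2 states: q_even (start, accept=no) and q_odd
Processing string '010' character by character:
  Position 0: read '0', 1-count=0 -> q_even (no change)
  Position 1: read '1', 1-count=1 -> q_odd
  Position 2: read '0', 1-count=1 -> q_odd (no change)
Final state: q_odd, total 1s = 1 (odd); the DFA requires an odd count -> accept

1


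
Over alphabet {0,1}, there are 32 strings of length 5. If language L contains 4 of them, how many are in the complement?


Alphabet: {0,1}
String length: 5
Total strings of length 5 = 2^5 = 32
Strings in L = 4
Complement = total - |L|
= 32 - 4
= 28

28


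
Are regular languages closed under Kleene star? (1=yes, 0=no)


Regular languages are closed under:
- Union (DFA product construction)
- Intersection (DFA product construction)
- Complement (swap accept/reject states)
- Concatenation (NFA construction)
- Kleene star (NFA construction)
Kleene star is in this list
Therefore: closed

1


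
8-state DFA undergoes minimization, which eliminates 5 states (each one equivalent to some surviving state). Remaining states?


Original DFA: 8 states
Redundant states removed: 5
Minimized states = original - removed
= 8 - 5
= 3

3


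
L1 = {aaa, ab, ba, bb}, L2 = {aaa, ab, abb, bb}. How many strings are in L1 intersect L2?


L1 = {aaa, ab, ba, bb}
L2 = {aaa, ab, abb, bb}
Checking each string in L1 against L2:
  'aaa': in L2? Yes
  'ab': in L2? Yes
  'ba': in L2? No
  'bb': in L2? Yes
Intersection = {aaa, ab, bb}
|L1 ∩ L2| = 3

3


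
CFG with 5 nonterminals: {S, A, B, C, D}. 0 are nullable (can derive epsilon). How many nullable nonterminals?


Nonterminals: {S, A, B, C, D}
A nonterminal is nullable if it can derive epsilon
Counting nullable nonterminals: 0
Total nullable = 0

0


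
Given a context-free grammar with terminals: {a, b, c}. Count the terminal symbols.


Terminal symbols: a, b, c
Counting each: a (#1), b (#2), c (#3)
Total = 3

3


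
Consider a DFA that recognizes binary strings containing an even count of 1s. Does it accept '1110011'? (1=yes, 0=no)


DFA has 2 states: q_even (start, accept=yes) and q_odd
Processing string '1110011' character by character:
  Position 0: read '1', 1-count=1 -> q_odd
  Position 1: read '1', 1-count=2 -> q_even
  Position 2: read '1', 1-count=3 -> q_odd
  Position 3: read '0', 1-count=3 -> q_odd (no change)
  Position 4: read '0', 1-count=3 -> q_odd (no change)
  Position 5: read '1', 1-count=4 -> q_even
  Position 6: read '1', 1-count=5 -> q_odd
Final state: q_odd, total 1s = 5 (odd); the DFA requires an even count -> reject

0


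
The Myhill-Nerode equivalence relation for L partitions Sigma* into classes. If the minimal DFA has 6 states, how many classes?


Myhill-Nerode theorem:
Number of equivalence classes = number of states in minimal DFA
Minimal DFA states = 6
Therefore equivalence classes = 6

6


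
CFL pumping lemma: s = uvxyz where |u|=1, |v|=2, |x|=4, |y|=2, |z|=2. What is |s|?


|s| = |u| + |v| + |x| + |y| + |z|
= 1 + 2 + 4 + 2 + 2
= 3 + 4 + 4
= 7 + 4
= 11

11


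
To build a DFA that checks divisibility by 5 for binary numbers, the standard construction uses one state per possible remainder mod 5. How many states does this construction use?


Divisibility by 5 is tracked via the remainder mod 5: 0, 1, ..., 4
The construction assigns one state to each remainder
Number of remainders = 5

5


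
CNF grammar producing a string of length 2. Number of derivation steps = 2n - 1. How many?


Chomsky Normal Form derivation:
String length n = 2
Each step either:
  - Splits a nonterminal into two (n-1 such steps)
  - Converts a nonterminal to terminal (n such steps)
Total = (n-1) + n = 2n - 1
= 2(2) - 1
= 4 - 1
= 3

3


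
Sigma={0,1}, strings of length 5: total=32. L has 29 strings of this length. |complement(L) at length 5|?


Alphabet: {0,1}
String length: 5
Total strings of length 5 = 2^5 = 32
Strings in L = 29
Complement = total - |L|
= 32 - 29
= 3

3


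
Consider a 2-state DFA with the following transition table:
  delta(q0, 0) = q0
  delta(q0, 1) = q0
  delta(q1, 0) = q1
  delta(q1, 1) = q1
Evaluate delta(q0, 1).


Looking up transition function:
delta(q0, 1) in the table
Row: q0, Column: 1
Result: q0

q0


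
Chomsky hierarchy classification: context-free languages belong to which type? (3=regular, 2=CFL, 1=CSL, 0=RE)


Chomsky hierarchy levels:
  Type 3: Regular (DFA/NFA/regex)
  Type 2: Context-free (PDA)
  Type 1: Context-sensitive
  Type 0: Recursively enumerable (TM)
'context-free' corresponds to Type 2

2


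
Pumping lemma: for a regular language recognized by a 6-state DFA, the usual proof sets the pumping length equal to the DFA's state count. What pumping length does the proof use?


Pumping lemma for regular languages (standard proof):
Take p = |Q|, the number of DFA states.
Any string of length >= |Q| passes through |Q|+1 states while reading its first |Q| symbols,
so by pigeonhole some state repeats, giving the loop that can be pumped.
Here |Q| = 6
Therefore the proof uses p = 6

6


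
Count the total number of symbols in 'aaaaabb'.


String: 'aaaaabb'
Counting characters:
  'a' appears 5 time(s)
  'b' appears 2 time(s)
Total length = 5 + 2 = 7

7


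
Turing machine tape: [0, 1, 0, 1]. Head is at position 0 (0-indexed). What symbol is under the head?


Tape: [0, 1, 0, 1]
Positions: 0 1 2 3
Values:    0 1 0 1
Head at position 0
tape[0] = 0

0


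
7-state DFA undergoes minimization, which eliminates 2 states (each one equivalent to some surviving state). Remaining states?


Original DFA: 7 states
Redundant states removed: 2
Minimized states = original - removed
= 7 - 2
= 5

5


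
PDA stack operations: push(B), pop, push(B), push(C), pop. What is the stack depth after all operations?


Tracing stack operations:
  push(B) -> stack = [B], depth=1
  pop -> removed B, stack = [], depth=0
  push(B) -> stack = [B], depth=1
  push(C) -> stack = [B,C], depth=2
  pop -> removed C, stack = [B], depth=1
Final depth = 1

1


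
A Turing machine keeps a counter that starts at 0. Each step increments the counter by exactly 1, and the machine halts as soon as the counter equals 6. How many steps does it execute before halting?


Counter starts at 0. Counting sequence:
  Step 1: counter = 1
  Step 2: counter = 2
  Step 3: counter = 3
  Step 4: counter = 4
  Step 5: counter = 5
  Step 6: counter = 6
Counter reached 6 -> halt
Total steps = 6

6


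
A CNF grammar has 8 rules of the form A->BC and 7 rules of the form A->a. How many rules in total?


CNF allows two rule forms:
  A -> BC (binary): 8 rules
  A -> a (terminal): 7 rules
Total = 8 + 7 = 15

15


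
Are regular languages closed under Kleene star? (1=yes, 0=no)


Regular languages are closed under:
- Union (DFA product construction)
- Intersection (DFA product construction)
- Complement (swap accept/reject states)
- Concatenation (NFA construction)
- Kleene star (NFA construction)
Kleene star is in this list
Therefore: closed

1


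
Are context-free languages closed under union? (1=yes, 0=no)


CFL closure properties:
  Closed under: union, concatenation, Kleene star
  NOT closed under: intersection, complement
Operation 'union' is in closed list -> Yes (closed)

1


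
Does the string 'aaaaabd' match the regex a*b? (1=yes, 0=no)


Pattern: a*b
String: 'aaaaabd'
Pattern requires: zero or more 'a's followed by exactly one 'b'
Found 5 leading 'a's
Remaining: 'bd'
Remaining is not 'b' -> no match
Result: 0

0


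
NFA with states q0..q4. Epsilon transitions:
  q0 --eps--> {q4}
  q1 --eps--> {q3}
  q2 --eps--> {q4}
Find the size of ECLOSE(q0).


Starting from q0
Initialize closure = {q0}
Follow epsilon from q0 -> add q4
Final closure: {q0, q4}
Size = 2

2


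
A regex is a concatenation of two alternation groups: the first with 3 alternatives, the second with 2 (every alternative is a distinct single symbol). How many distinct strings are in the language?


First group: 3 alternatives
Second group: 2 alternatives
Concatenation: each choice from group 1 pairs with each from group 2
Total = 3 x 2 = 6

6


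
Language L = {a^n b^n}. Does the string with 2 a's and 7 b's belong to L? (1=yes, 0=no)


Language requires equal numbers of a's and b's
PDA pushes for each 'a', pops for each 'b'
Number of a's = 2
Number of b's = 7
2 != 7 -> Reject

0


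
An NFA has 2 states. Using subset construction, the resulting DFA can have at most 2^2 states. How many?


NFA has 2 states
Subset construction: each DFA state = subset of NFA states
Maximum subsets = 2^2
2^2 = 4

4


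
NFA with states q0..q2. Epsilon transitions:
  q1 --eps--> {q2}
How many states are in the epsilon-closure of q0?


Starting from q0
Initialize closure = {q0}
q0 has no outgoing epsilon transitions -> nothing to add
Final closure: {q0}
Size = 1

1


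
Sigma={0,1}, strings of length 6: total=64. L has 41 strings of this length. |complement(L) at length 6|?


Alphabet: {0,1}
String length: 6
Total strings of length 6 = 2^6 = 64
Strings in L = 41
Complement = total - |L|
= 64 - 41
= 23

23


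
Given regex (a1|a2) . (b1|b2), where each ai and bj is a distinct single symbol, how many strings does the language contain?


First group: 2 alternatives
Second group: 2 alternatives
Concatenation: each choice from group 1 pairs with each from group 2
Total = 2 x 2 = 4

4


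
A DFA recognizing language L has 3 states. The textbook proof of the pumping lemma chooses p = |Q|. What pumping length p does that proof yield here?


Pumping lemma for regular languages (standard proof):
Take p = |Q|, the number of DFA states.
Any string of length >= |Q| passes through |Q|+1 states while reading its first |Q| symbols,
so by pigeonhole some state repeats, giving the loop that can be pumped.
Here |Q| = 3
Therefore the proof uses p = 3

3


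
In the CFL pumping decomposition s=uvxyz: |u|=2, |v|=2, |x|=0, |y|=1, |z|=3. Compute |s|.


|s| = |u| + |v| + |x| + |y| + |z|
= 2 + 2 + 0 + 1 + 3
= 4 + 0 + 4
= 4 + 4
= 8

8


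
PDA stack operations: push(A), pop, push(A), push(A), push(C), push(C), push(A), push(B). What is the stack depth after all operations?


Tracing stack operations:
  push(A) -> stack = [A], depth=1
  pop -> removed A, stack = [], depth=0
  push(A) -> stack = [A], depth=1
  push(A) -> stack = [A,A], depth=2
  push(C) -> stack = [A,A,C], depth=3
  push(C) -> stack = [A,A,C,C], depth=4
  push(A) -> stack = [A,A,C,C,A], depth=5
  push(B) -> stack = [A,A,C,C,A,B], depth=6
Final depth = 6

6


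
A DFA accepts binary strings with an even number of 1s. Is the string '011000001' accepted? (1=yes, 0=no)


DFA has 2 states: q_even (start, accept=yes) and q_odd
Processing string '011000001' character by character:
  Position 0: read '0', 1-count=0 -> q_even (no change)
  Position 1: read '1', 1-count=1 -> q_odd
  Position 2: read '1', 1-count=2 -> q_even
  Position 3: read '0', 1-count=2 -> q_even (no change)
  Position 4: read '0', 1-count=2 -> q_even (no change)
  Position 5: read '0', 1-count=2 -> q_even (no change)
  Position 6: read '0', 1-count=2 -> q_even (no change)
  Position 7: read '0', 1-count=2 -> q_even (no change)
  Position 8: read '1', 1-count=3 -> q_odd
Final state: q_odd, total 1s = 3 (odd); the DFA requires an even count -> reject

0


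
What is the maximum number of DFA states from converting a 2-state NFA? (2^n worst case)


NFA has 2 states
Subset construction: each DFA state = subset of NFA states
Maximum subsets = 2^2
2^2 = 4

4


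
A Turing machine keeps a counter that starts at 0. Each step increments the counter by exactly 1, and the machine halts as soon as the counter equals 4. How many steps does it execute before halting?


Counter starts at 0. Counting sequence:
  Step 1: counter = 1
  Step 2: counter = 2
  Step 3: counter = 3
  Step 4: counter = 4
Counter reached 4 -> halt
Total steps = 4

4


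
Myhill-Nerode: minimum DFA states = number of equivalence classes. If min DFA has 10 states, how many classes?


Myhill-Nerode theorem:
Number of equivalence classes = number of states in minimal DFA
Minimal DFA states = 10
Therefore equivalence classes = 10

10


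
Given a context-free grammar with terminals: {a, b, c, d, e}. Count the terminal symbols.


Terminal symbols: a, b, c, d, e
Counting each: a (#1), b (#2), c (#3), d (#4), e (#5)
Total = 5

5


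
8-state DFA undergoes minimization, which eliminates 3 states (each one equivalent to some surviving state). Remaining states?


Original DFA: 8 states
Redundant states removed: 3
Minimized states = original - removed
= 8 - 3
= 5

5


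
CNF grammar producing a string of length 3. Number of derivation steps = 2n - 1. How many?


Chomsky Normal Form derivation:
String length n = 3
Each step either:
  - Splits a nonterminal into two (n-1 such steps)
  - Converts a nonterminal to terminal (n such steps)
Total = (n-1) + n = 2n - 1
= 2(3) - 1
= 6 - 1
= 5

5


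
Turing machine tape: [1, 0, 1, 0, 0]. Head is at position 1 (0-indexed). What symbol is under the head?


Tape: [1, 0, 1, 0, 0]
Positions: 0 1 2 3 4
Values:    1 0 1 0 0
Head at position 1
tape[1] = 0

0


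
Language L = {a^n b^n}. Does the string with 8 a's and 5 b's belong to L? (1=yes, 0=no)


Language requires equal numbers of a's and b's
PDA pushes for each 'a', pops for each 'b'
Number of a's = 8
Number of b's = 5
8 != 5 -> Reject

0


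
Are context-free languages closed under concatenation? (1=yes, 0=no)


CFL closure properties:
  Closed under: union, concatenation, Kleene star
  NOT closed under: intersection, complement
Operation 'concatenation' is in closed list -> Yes (closed)

1


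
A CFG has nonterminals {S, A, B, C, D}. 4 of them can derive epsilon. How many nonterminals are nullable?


Nonterminals: {S, A, B, C, D}
A nonterminal is nullable if it can derive epsilon
Counting nullable nonterminals: 4
Total nullable = 4

4


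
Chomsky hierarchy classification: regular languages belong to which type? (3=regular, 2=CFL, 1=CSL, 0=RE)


Chomsky hierarchy levels:
  Type 3: Regular (DFA/NFA/regex)
  Type 2: Context-free (PDA)
  Type 1: Context-sensitive
  Type 0: Recursively enumerable (TM)
'regular' corresponds to Type 3

3


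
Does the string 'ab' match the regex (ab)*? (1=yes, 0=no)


Pattern: (ab)*
String: 'ab'
Pattern requires: zero or more repetitions of 'ab'
Pairs: ['ab']
All pairs are 'ab'? Yes
Result: 1

1


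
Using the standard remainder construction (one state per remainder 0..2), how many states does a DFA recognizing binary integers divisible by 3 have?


Divisibility by 3 is tracked via the remainder mod 3: 0, 1, ..., 2
The construction assigns one state to each remainder
Number of remainders = 3

3


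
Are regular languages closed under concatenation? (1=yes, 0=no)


Regular languages are closed under:
- Union (DFA product construction)
- Intersection (DFA product construction)
- Complement (swap accept/reject states)
- Concatenation (NFA construction)
- Kleene star (NFA construction)
concatenation is in this list
Therefore: closed

1


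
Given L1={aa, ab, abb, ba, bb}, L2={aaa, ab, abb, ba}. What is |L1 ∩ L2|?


L1 = {aa, ab, abb, ba, bb}
L2 = {aaa, ab, abb, ba}
Checking each string in L1 against L2:
  'aa': in L2? No
  'ab': in L2? Yes
  'abb': in L2? Yes
  'ba': in L2? Yes
  'bb': in L2? No
Intersection = {ab, abb, ba}
|L1 ∩ L2| = 3

3


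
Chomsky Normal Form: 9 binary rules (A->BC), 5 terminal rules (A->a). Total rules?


CNF allows two rule forms:
  A -> BC (binary): 9 rules
  A -> a (terminal): 5 rules
Total = 9 + 5 = 14

14


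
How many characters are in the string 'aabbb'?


String: 'aabbb'
Counting characters:
  'a' appears 2 time(s)
  'b' appears 3 time(s)
Total length = 2 + 3 = 5

5


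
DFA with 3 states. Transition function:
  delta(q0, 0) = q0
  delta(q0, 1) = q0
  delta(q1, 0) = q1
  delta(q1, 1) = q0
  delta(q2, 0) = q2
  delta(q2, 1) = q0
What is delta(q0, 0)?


Looking up transition function:
delta(q0, 0) in the table
Row: q0, Column: 0
Result: q0

q0


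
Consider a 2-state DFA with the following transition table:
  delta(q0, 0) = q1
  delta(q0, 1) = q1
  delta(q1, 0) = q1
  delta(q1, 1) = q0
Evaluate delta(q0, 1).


Looking up transition function:
delta(q0, 1) in the table
Row: q0, Column: 1
Result: q1

q1


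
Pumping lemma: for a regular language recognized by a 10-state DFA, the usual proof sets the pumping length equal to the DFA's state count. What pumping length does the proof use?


Pumping lemma for regular languages (standard proof):
Take p = |Q|, the number of DFA states.
Any string of length >= |Q| passes through |Q|+1 states while reading its first |Q| symbols,
so by pigeonhole some state repeats, giving the loop that can be pumped.
Here |Q| = 10
Therefore the proof uses p = 10

10


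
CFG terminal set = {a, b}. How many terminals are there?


Terminal symbols: a, b
Counting each: a (#1), b (#2)
Total = 2

2


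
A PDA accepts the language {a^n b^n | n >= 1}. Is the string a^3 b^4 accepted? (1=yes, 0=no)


Language requires equal numbers of a's and b's
PDA pushes for each 'a', pops for each 'b'
Number of a's = 3
Number of b's = 4
3 != 4 -> Reject

0


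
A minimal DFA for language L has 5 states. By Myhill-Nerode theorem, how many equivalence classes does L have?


Myhill-Nerode theorem:
Number of equivalence classes = number of states in minimal DFA
Minimal DFA states = 5
Therefore equivalence classes = 5

5


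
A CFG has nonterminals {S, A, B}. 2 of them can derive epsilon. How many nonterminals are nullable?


Nonterminals: {S, A, B}
A nonterminal is nullable if it can derive epsilon
Counting nullable nonterminals: 2
Total nullable = 2

2


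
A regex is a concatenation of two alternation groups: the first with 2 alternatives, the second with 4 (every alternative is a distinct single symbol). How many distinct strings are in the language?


First group: 2 alternatives
Second group: 4 alternatives
Concatenation: each choice from group 1 pairs with each from group 2
Total = 2 x 4 = 8

8


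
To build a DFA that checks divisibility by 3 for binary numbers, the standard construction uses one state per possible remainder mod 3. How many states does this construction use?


Divisibility by 3 is tracked via the remainder mod 3: 0, 1, ..., 2
The construction assigns one state to each remainder
Number of remainders = 3

3


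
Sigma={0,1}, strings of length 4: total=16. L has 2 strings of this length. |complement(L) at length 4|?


Alphabet: {0,1}
String length: 4
Total strings of length 4 = 2^4 = 16
Strings in L = 2
Complement = total - |L|
= 16 - 2
= 14

14


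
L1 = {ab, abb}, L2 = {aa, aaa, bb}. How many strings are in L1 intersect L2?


L1 = {ab, abb}
L2 = {aa, aaa, bb}
Checking each string in L1 against L2:
  'ab': in L2? No
  'abb': in L2? No
Intersection = {}
|L1 ∩ L2| = 0

0


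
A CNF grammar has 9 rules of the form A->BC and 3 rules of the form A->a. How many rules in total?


CNF allows two rule forms:
  A -> BC (binary): 9 rules
  A -> a (terminal): 3 rules
Total = 9 + 3 = 12

12


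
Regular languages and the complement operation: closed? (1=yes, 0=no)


Regular languages are closed under all standard operations:
- Union: Yes (product construction)
- Intersection: Yes (product construction)
- Complement: Yes (swap accept/reject)
- Concatenation: Yes (NFA construction)
Operation: complement -> Closed

1


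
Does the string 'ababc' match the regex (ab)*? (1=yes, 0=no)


Pattern: (ab)*
String: 'ababc'
Pattern requires: zero or more repetitions of 'ab'
Length 5 is odd -> cannot be (ab)* -> no match
Result: 0

0


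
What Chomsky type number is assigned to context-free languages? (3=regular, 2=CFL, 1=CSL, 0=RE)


Chomsky hierarchy levels:
  Type 3: Regular (DFA/NFA/regex)
  Type 2: Context-free (PDA)
  Type 1: Context-sensitive
  Type 0: Recursively enumerable (TM)
'context-free' corresponds to Type 2

2


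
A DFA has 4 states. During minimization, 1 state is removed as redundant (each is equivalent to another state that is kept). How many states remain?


Original DFA: 4 states
Redundant states removed: 1
Minimized states = original - removed
= 4 - 1
= 3

3


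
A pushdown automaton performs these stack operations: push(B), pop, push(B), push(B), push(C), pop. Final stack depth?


Tracing stack operations:
  push(B) -> stack = [B], depth=1
  pop -> removed B, stack = [], depth=0
  push(B) -> stack = [B], depth=1
  push(B) -> stack = [B,B], depth=2
  push(C) -> stack = [B,B,C], depth=3
  pop -> removed C, stack = [B,B], depth=2
Final depth = 2

2


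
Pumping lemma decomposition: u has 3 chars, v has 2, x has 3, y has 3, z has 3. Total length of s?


|s| = |u| + |v| + |x| + |y| + |z|
= 3 + 2 + 3 + 3 + 3
= 5 + 3 + 6
= 8 + 6
= 14

14


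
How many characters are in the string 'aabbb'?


String: 'aabbb'
Counting characters:
  'a' appears 2 time(s)
  'b' appears 3 time(s)
Total length = 2 + 3 = 5

5


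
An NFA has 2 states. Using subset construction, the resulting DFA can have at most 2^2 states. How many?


NFA has 2 states
Subset construction: each DFA state = subset of NFA states
Maximum subsets = 2^2
2^2 = 4

4


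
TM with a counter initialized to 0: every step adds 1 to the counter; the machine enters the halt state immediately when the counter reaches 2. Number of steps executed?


Counter starts at 0. Counting sequence:
  Step 1: counter = 1
  Step 2: counter = 2
Counter reached 2 -> halt
Total steps = 2

2


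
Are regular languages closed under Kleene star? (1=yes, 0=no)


Regular languages are closed under:
- Union (DFA product construction)
- Intersection (DFA product construction)
- Complement (swap accept/reject states)
- Concatenation (NFA construction)
- Kleene star (NFA construction)
Kleene star is in this list
Therefore: closed

1


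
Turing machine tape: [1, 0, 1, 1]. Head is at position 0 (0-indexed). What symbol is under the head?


Tape: [1, 0, 1, 1]
Positions: 0 1 2 3
Values:    1 0 1 1
Head at position 0
tape[0] = 1

1


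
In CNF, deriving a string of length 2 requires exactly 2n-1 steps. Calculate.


Chomsky Normal Form derivation:
String length n = 2
Each step either:
  - Splits a nonterminal into two (n-1 such steps)
  - Converts a nonterminal to terminal (n such steps)
Total = (n-1) + n = 2n - 1
= 2(2) - 1
= 4 - 1
= 3

3


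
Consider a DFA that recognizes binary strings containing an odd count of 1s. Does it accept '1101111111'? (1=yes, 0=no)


DFA has 2 states: q_even (start, accept=no) and q_odd
Processing string '1101111111' character by character:
  Position 0: read '1', 1-count=1 -> q_odd
  Position 1: read '1', 1-count=2 -> q_even
  Position 2: read '0', 1-count=2 -> q_even (no change)
  Position 3: read '1', 1-count=3 -> q_odd
  Position 4: read '1', 1-count=4 -> q_even
  Position 5: read '1', 1-count=5 -> q_odd
  Position 6: read '1', 1-count=6 -> q_even
  Position 7: read '1', 1-count=7 -> q_odd
  Position 8: read '1', 1-count=8 -> q_even
  Position 9: read '1', 1-count=9 -> q_odd
Final state: q_odd, total 1s = 9 (odd); the DFA requires an odd count -> accept

1


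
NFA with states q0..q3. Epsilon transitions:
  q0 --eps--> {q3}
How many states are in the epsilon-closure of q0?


Starting from q0
Initialize closure = {q0}
Follow epsilon from q0 -> add q3
Final closure: {q0, q3}
Size = 2

2


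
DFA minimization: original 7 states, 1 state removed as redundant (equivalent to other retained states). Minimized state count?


Original DFA: 7 states
Redundant states removed: 1
Minimized states = original - removed
= 7 - 1
= 6

6


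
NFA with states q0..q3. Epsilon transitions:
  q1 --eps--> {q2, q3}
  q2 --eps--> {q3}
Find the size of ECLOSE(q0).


Starting from q0
Initialize closure = {q0}
q0 has no outgoing epsilon transitions -> nothing to add
Final closure: {q0}
Size = 1

1


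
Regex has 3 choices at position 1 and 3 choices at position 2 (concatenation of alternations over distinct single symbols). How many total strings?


First group: 3 alternatives
Second group: 3 alternatives
Concatenation: each choice from group 1 pairs with each from group 2
Total = 3 x 3 = 9

9


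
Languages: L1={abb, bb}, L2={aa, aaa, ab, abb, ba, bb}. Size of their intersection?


L1 = {abb, bb}
L2 = {aa, aaa, ab, abb, ba, bb}
Checking each string in L1 against L2:
  'abb': in L2? Yes
  'bb': in L2? Yes
Intersection = {abb, bb}
|L1 ∩ L2| = 2

2


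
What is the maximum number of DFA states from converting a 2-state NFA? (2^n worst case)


NFA has 2 states
Subset construction: each DFA state = subset of NFA states
Maximum subsets = 2^2
2^2 = 4

4


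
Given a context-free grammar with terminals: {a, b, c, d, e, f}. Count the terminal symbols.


Terminal symbols: a, b, c, d, e, f
Counting each: a (#1), b (#2), c (#3), d (#4), e (#5), f (#6)
Total = 6

6


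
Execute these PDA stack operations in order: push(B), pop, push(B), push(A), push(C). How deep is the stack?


Tracing stack operations:
  push(B) -> stack = [B], depth=1
  pop -> removed B, stack = [], depth=0
  push(B) -> stack = [B], depth=1
  push(A) -> stack = [B,A], depth=2
  push(C) -> stack = [B,A,C], depth=3
Final depth = 3

3


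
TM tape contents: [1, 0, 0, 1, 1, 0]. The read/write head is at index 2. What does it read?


Tape: [1, 0, 0, 1, 1, 0]
Positions: 0 1 2 3 4 5
Values:    1 0 0 1 1 0
Head at position 2
tape[2] = 0

0


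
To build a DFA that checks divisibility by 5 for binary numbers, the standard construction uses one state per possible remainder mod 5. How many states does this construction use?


Divisibility by 5 is tracked via the remainder mod 5: 0, 1, ..., 4
The construction assigns one state to each remainder
Number of remainders = 5

5


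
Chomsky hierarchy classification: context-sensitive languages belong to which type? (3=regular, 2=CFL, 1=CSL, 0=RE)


Chomsky hierarchy levels:
  Type 3: Regular (DFA/NFA/regex)
  Type 2: Context-free (PDA)
  Type 1: Context-sensitive
  Type 0: Recursively enumerable (TM)
'context-sensitive' corresponds to Type 1

1


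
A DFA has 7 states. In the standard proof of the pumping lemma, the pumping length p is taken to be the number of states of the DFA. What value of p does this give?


Pumping lemma for regular languages (standard proof):
Take p = |Q|, the number of DFA states.
Any string of length >= |Q| passes through |Q|+1 states while reading its first |Q| symbols,
so by pigeonhole some state repeats, giving the loop that can be pumped.
Here |Q| = 7
Therefore the proof uses p = 7

7


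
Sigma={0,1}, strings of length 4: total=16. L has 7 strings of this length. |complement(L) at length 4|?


Alphabet: {0,1}
String length: 4
Total strings of length 4 = 2^4 = 16
Strings in L = 7
Complement = total - |L|
= 16 - 7
= 9

9


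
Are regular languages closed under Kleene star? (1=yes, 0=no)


Regular languages are closed under:
- Union (DFA product construction)
- Intersection (DFA product construction)
- Complement (swap accept/reject states)
- Concatenation (NFA construction)
- Kleene star (NFA construction)
Kleene star is in this list
Therefore: closed

1


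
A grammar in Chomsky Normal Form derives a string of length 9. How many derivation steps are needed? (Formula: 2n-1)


Chomsky Normal Form derivation:
String length n = 9
Each step either:
  - Splits a nonterminal into two (n-1 such steps)
  - Converts a nonterminal to terminal (n such steps)
Total = (n-1) + n = 2n - 1
= 2(9) - 1
= 18 - 1
= 17

17


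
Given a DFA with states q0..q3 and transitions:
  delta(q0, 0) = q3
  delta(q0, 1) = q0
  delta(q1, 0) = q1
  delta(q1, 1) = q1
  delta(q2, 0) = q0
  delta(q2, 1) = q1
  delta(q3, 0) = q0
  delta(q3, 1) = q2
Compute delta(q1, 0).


Looking up transition function:
delta(q1, 0) in the table
Row: q1, Column: 0
Result: q1

q1


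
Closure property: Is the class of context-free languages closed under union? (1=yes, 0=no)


CFL closure properties:
  Closed under: union, concatenation, Kleene star
  NOT closed under: intersection, complement
Operation 'union' is in closed list -> Yes (closed)

1


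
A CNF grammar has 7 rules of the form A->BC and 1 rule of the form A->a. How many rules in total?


CNF allows two rule forms:
  A -> BC (binary): 7 rules
  A -> a (terminal): 1 rule
Total = 7 + 1 = 8

8


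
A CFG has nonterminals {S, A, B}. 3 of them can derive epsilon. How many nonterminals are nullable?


Nonterminals: {S, A, B}
A nonterminal is nullable if it can derive epsilon
Counting nullable nonterminals: 3
Total nullable = 3

3


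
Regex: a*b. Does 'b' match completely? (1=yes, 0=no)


Pattern: a*b
String: 'b'
Pattern requires: zero or more 'a's followed by exactly one 'b'
Found 0 leading 'a's
Remaining: 'b'
Remaining is exactly 'b' -> match
Result: 1

1


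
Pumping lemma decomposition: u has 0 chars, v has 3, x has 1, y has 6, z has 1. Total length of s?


|s| = |u| + |v| + |x| + |y| + |z|
= 0 + 3 + 1 + 6 + 1
= 3 + 1 + 7
= 4 + 7
= 11

11


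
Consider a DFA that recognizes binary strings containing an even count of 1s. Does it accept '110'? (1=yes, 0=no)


DFA has 2 states: q_even (start, accept=yes) and q_odd
Processing string '110' character by character:
  Position 0: read '1', 1-count=1 -> q_odd
  Position 1: read '1', 1-count=2 -> q_even
  Position 2: read '0', 1-count=2 -> q_even (no change)
Final state: q_even, total 1s = 2 (even); the DFA requires an even count -> accept

1


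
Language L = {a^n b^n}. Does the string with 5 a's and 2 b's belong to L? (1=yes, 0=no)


Language requires equal numbers of a's and b's
PDA pushes for each 'a', pops for each 'b'
Number of a's = 5
Number of b's = 2
5 != 2 -> Reject

0


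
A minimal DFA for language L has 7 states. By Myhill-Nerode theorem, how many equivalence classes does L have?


Myhill-Nerode theorem:
Number of equivalence classes = number of states in minimal DFA
Minimal DFA states = 7
Therefore equivalence classes = 7

7


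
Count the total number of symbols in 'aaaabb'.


String: 'aaaabb'
Counting characters:
  'a' appears 4 time(s)
  'b' appears 2 time(s)
Total length = 4 + 2 = 6

6


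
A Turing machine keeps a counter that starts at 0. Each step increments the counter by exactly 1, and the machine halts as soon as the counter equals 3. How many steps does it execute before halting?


Counter starts at 0. Counting sequence:
  Step 1: counter = 1
  Step 2: counter = 2
  Step 3: counter = 3
Counter reached 3 -> halt
Total steps = 3

3


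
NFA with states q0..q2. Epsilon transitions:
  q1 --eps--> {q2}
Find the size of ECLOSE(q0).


Starting from q0
Initialize closure = {q0}
q0 has no outgoing epsilon transitions -> nothing to add
Final closure: {q0}
Size = 1

1


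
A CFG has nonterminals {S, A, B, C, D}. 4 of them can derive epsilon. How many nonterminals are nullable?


Nonterminals: {S, A, B, C, D}
A nonterminal is nullable if it can derive epsilon
Counting nullable nonterminals: 4
Total nullable = 4

4


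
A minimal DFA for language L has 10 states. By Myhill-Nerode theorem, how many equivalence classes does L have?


Myhill-Nerode theorem:
Number of equivalence classes = number of states in minimal DFA
Minimal DFA states = 10
Therefore equivalence classes = 10

10


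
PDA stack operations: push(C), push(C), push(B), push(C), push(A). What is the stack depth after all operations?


Tracing stack operations:
  push(C) -> stack = [C], depth=1
  push(C) -> stack = [C,C], depth=2
  push(B) -> stack = [C,C,B], depth=3
  push(C) -> stack = [C,C,B,C], depth=4
  push(A) -> stack = [C,C,B,C,A], depth=5
Final depth = 5

5


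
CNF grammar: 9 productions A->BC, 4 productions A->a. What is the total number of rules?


CNF allows two rule forms:
  A -> BC (binary): 9 rules
  A -> a (terminal): 4 rules
Total = 9 + 4 = 13

13


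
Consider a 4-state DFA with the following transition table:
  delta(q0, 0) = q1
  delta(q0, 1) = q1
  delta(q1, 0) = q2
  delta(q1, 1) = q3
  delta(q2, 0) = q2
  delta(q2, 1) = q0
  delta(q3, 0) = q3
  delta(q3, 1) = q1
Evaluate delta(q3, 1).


Looking up transition function:
delta(q3, 1) in the table
Row: q3, Column: 1
Result: q1

q1


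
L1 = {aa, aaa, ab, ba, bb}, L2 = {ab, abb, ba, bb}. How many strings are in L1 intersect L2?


L1 = {aa, aaa, ab, ba, bb}
L2 = {ab, abb, ba, bb}
Checking each string in L1 against L2:
  'aa': in L2? No
  'aaa': in L2? No
  'ab': in L2? Yes
  'ba': in L2? Yes
  'bb': in L2? Yes
Intersection = {ab, ba, bb}
|L1 ∩ L2| = 3

3


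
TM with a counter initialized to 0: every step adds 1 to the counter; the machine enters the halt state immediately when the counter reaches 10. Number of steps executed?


Counter starts at 0. Counting sequence:
  Step 1: counter = 1
  Step 2: counter = 2
  Step 3: counter = 3
  Step 4: counter = 4
  Step 5: counter = 5
  Step 6: counter = 6
  ...
  Step 10: counter = 10
Counter reached 10 -> halt
Total steps = 10

10


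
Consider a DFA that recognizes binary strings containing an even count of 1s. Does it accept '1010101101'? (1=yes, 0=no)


DFA has 2 states: q_even (start, accept=yes) and q_odd
Processing string '1010101101' character by character:
  Position 0: read '1', 1-count=1 -> q_odd
  Position 1: read '0', 1-count=1 -> q_odd (no change)
  Position 2: read '1', 1-count=2 -> q_even
  Position 3: read '0', 1-count=2 -> q_even (no change)
  Position 4: read '1', 1-count=3 -> q_odd
  Position 5: read '0', 1-count=3 -> q_odd (no change)
  Position 6: read '1', 1-count=4 -> q_even
  Position 7: read '1', 1-count=5 -> q_odd
  Position 8: read '0', 1-count=5 -> q_odd (no change)
  Position 9: read '1', 1-count=6 -> q_even
Final state: q_even, total 1s = 6 (even); the DFA requires an even count -> accept

1


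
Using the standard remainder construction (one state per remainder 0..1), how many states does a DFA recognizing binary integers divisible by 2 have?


Divisibility by 2 is tracked via the remainder mod 2: 0, 1, ..., 1
The construction assigns one state to each remainder
Number of remainders = 2

2


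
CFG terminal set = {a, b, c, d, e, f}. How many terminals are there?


Terminal symbols: a, b, c, d, e, f
Counting each: a (#1), b (#2), c (#3), d (#4), e (#5), f (#6)
Total = 6

6


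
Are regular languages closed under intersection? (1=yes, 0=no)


Regular languages are closed under all standard operations:
- Union: Yes (product construction)
- Intersection: Yes (product construction)
- Complement: Yes (swap accept/reject)
- Concatenation: Yes (NFA construction)
Operation: intersection -> Closed

1


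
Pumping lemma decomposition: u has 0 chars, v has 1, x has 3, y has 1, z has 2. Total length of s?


|s| = |u| + |v| + |x| + |y| + |z|
= 0 + 1 + 3 + 1 + 2
= 1 + 3 + 3
= 4 + 3
= 7

7


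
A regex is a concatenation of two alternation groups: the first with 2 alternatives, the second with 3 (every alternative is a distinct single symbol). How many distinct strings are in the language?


First group: 2 alternatives
Second group: 3 alternatives
Concatenation: each choice from group 1 pairs with each from group 2
Total = 2 x 3 = 6

6


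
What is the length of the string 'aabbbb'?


String: 'aabbbb'
Counting characters:
  'a' appears 2 time(s)
  'b' appears 4 time(s)
Total length = 2 + 4 = 6

6


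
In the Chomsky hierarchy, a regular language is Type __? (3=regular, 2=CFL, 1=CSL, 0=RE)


Chomsky hierarchy levels:
  Type 3: Regular (DFA/NFA/regex)
  Type 2: Context-free (PDA)
  Type 1: Context-sensitive
  Type 0: Recursively enumerable (TM)
'regular' corresponds to Type 3

3


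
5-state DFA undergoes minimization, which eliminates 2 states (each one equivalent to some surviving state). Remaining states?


Original DFA: 5 states
Redundant states removed: 2
Minimized states = original - removed
= 5 - 2
= 3

3


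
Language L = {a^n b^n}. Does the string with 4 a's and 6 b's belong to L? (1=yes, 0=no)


Language requires equal numbers of a's and b's
PDA pushes for each 'a', pops for each 'b'
Number of a's = 4
Number of b's = 6
4 != 6 -> Reject

0


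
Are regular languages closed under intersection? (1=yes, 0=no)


Regular languages are closed under:
- Union (DFA product construction)
- Intersection (DFA product construction)
- Complement (swap accept/reject states)
- Concatenation (NFA construction)
- Kleene star (NFA construction)
intersection is in this list
Therefore: closed

1
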